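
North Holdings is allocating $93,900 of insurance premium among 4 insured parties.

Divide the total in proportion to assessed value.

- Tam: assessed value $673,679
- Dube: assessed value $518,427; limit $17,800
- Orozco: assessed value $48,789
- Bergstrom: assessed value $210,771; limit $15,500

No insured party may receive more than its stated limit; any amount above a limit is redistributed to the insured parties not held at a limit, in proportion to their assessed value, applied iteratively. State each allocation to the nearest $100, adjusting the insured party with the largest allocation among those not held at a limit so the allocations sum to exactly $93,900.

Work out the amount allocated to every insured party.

Combined assessed value = 1,451,666.
Proportional shares (ignoring caps): Tam 43,576.45; Dube 33,534.09; Orozco 3,155.88; Bergstrom 13,633.57.
Cap binds for Dube ($17,800); remaining pool $76,100 reallocated over remaining assessed value 933,239.
Cap binds for Bergstrom ($15,500); remaining pool $60,600 reallocated over remaining assessed value 722,468.
Redistributed shares: Tam 56,507.62 → $56,500; Orozco 4,092.38 → $4,100.

Tam: $56,500 | Dube: $17,800 | Orozco: $4,100 | Bergstrom: $15,500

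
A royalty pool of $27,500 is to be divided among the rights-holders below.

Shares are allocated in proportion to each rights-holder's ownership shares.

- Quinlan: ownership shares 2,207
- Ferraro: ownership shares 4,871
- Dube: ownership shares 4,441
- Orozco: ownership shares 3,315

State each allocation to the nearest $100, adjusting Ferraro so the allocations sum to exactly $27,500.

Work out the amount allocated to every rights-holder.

Quinlan: $4,100; Ferraro: $9,100; Dube: $8,200; Orozco: $6,100

Sum of ownership shares: 14,834.
Pro-rata amounts: Quinlan 2,207/14,834 × $27,500 = 4,091.45; Ferraro 4,871/14,834 × $27,500 = 9,030.10; Dube 4,441/14,834 × $27,500 = 8,232.94; Orozco 3,315/14,834 × $27,500 = 6,145.51.
After rounding ($100): Quinlan $4,100; Ferraro $9,000; Dube $8,200; Orozco $6,100. Sum = $27,400.
Difference $27,500 − $27,400 = +$100 applied to Ferraro: Ferraro becomes $9,100.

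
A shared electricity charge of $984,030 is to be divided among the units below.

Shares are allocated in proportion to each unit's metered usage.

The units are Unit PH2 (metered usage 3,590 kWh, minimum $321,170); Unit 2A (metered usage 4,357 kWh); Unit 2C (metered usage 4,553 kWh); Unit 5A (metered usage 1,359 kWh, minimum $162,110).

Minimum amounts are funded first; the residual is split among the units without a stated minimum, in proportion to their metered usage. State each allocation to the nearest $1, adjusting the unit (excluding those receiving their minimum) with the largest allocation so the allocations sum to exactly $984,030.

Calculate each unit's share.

Unit PH2: $321,170 · Unit 2A: $244,867 · Unit 2C: $255,883 · Unit 5A: $162,110

Fund the minimums — Unit PH2 $321,170; Unit 5A $162,110. Balance $500,750.
Balance split over remaining metered usage 8,910: Unit 2A 244,867.31 → $244,867; Unit 2C 255,882.69 → $255,883.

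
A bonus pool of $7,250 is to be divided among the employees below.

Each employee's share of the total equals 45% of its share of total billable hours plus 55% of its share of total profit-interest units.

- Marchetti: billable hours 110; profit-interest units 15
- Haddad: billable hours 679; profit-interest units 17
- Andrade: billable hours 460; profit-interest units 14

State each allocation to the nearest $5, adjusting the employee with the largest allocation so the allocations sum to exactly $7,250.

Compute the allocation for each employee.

Totals — billable hours 1,249, profit-interest units 46.
Composite weights (45% billable hours + 55% profit-interest units): Marchetti 0.2190; Haddad 0.4479; Andrade 0.3331.
Unrounded shares: Marchetti 1,587.60; Haddad 3,247.25; Andrade 2,415.15.
After rounding ($5): Marchetti $1,590; Haddad $3,245; Andrade $2,415. Sum = $7,250.
Sum already equals the total — no adjustment.

Marchetti: $1,590 | Haddad: $3,245 | Andrade: $2,415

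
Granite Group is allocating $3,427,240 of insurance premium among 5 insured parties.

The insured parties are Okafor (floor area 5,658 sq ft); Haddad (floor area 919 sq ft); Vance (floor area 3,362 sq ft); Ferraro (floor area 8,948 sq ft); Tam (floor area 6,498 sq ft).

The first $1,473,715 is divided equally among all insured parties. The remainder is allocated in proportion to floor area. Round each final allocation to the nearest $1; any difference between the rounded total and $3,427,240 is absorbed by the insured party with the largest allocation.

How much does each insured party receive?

Okafor: $730,159 · Haddad: $365,465 · Vance: $553,469 · Ferraro: $983,345 · Tam: $794,802

First tranche $1,473,715 split equally: $294,743 each.
Remainder $1,953,525 by floor area (total 25,385): Okafor 435,416.37 → $435,416; Haddad 70,722.45 → $70,722; Vance 258,725.67 → $258,726; Ferraro 688,601.21 → $688,601; Tam 500,059.30 → $500,059.
Rounding difference +$1 on remainder applied to Ferraro.
Totals: Okafor $294,743 + $435,416 = $730,159; Haddad $294,743 + $70,722 = $365,465; Vance $294,743 + $258,726 = $553,469; Ferraro $294,743 + $688,602 = $983,345; Tam $294,743 + $500,059 = $794,802.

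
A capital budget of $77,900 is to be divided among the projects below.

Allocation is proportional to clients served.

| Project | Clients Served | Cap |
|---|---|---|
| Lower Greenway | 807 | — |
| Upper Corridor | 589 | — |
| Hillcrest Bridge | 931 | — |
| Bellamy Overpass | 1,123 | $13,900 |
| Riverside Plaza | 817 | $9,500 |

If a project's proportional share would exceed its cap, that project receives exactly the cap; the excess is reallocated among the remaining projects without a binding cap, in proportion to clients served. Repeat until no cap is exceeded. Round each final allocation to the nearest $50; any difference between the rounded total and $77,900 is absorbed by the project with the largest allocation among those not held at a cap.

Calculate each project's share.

Sum of clients served: 4,267.
Unconstrained shares: Lower Greenway 14,732.90; Upper Corridor 10,753.01; Hillcrest Bridge 16,996.70; Bellamy Overpass 20,501.92; Riverside Plaza 14,915.47.
Cap binds for Bellamy Overpass ($13,900), Riverside Plaza ($9,500); remaining pool $54,500 reallocated over remaining clients served 2,327.
Shares after redistribution: Lower Greenway 18,900.52 → $18,900; Upper Corridor 13,794.80 → $13,800; Hillcrest Bridge 21,804.68 → $21,800.

Lower Greenway: $18,900 · Upper Corridor: $13,800 · Hillcrest Bridge: $21,800 · Bellamy Overpass: $13,900 · Riverside Plaza: $9,500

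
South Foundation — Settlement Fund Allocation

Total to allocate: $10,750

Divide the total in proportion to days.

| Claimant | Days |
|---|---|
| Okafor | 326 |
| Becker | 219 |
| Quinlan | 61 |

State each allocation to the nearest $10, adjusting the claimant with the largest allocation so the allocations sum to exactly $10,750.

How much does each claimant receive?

Okafor: $5,790 | Becker: $3,880 | Quinlan: $1,080

Combined days = 606.
Proportional shares: Okafor 326/606 × $10,750 = 5,783.00; Becker 219/606 × $10,750 = 3,884.90; Quinlan 61/606 × $10,750 = 1,082.10.
At nearest $10: Okafor $5,780; Becker $3,880; Quinlan $1,080. Sum = $10,740.
Difference $10,750 − $10,740 = +$10 applied to largest allocation (Okafor): Okafor becomes $5,790.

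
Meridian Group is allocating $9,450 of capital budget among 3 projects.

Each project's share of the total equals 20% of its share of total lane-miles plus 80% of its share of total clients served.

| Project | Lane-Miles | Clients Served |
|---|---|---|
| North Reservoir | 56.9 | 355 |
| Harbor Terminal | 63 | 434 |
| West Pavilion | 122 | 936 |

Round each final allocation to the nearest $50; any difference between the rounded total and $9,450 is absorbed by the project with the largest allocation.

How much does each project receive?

Totals — lane-miles 241.9, clients served 1,725.
Combined weights (20% lane-miles + 80% clients served): North Reservoir 0.2117; Harbor Terminal 0.2534; West Pavilion 0.5350.
Proportional shares: North Reservoir 2,000.39; Harbor Terminal 2,394.28; West Pavilion 5,055.33.
At nearest $50: North Reservoir $2,000; Harbor Terminal $2,400; West Pavilion $5,050. Sum = $9,450.
Sum already equals the total — no adjustment.

North Reservoir: $2,000 | Harbor Terminal: $2,400 | West Pavilion: $5,050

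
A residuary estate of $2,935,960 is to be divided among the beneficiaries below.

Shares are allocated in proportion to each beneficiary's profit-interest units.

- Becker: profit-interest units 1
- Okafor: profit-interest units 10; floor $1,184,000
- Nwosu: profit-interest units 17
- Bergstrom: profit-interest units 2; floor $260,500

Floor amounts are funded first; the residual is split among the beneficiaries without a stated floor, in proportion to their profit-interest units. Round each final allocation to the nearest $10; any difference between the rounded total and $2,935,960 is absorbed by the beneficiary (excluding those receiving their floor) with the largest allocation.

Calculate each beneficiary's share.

Guaranteed amounts: Okafor $1,184,000; Bergstrom $260,500. Residual $1,491,460.
Residual split over remaining profit-interest units 18: Becker 82,858.89 → $82,860; Nwosu 1,408,601.11 → $1,408,600.

Becker: $82,860 · Okafor: $1,184,000 · Nwosu: $1,408,600 · Bergstrom: $260,500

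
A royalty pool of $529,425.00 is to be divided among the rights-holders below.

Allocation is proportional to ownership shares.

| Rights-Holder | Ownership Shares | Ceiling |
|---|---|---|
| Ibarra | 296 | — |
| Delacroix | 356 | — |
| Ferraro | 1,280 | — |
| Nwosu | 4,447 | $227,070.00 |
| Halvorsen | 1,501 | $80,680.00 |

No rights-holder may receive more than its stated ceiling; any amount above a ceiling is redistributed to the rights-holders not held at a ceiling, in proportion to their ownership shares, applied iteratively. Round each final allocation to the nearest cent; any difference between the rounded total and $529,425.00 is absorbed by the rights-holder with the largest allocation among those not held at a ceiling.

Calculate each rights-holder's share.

Ibarra: $33,962.63 | Delacroix: $40,846.95 | Ferraro: $146,865.42 | Nwosu: $227,070.00 | Halvorsen: $80,680.00

Ownership shares total: 7,880.
Pro-rata shares before constraints: Ibarra 19,887.0305; Delacroix 23,918.1853; Ferraro 85,997.9695; Nwosu 298,775.7582; Halvorsen 100,846.0565.
Cap binds for Nwosu ($227,070.00), Halvorsen ($80,680.00); remaining pool $221,675.00 reallocated over remaining ownership shares 1,932.
Remaining shares: Ibarra 33,962.6294 → $33,962.63; Delacroix 40,846.9462 → $40,846.95; Ferraro 146,865.4244 → $146,865.42.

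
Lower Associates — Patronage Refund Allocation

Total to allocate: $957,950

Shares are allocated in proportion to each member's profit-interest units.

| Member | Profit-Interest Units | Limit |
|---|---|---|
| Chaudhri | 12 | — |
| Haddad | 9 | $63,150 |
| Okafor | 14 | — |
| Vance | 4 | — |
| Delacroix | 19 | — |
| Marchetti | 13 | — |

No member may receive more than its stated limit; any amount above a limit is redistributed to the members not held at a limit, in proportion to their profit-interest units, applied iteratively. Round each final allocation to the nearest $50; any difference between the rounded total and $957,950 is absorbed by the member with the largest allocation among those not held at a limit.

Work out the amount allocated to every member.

Combined profit-interest units = 71.
Unconstrained shares: Chaudhri 161,907.04; Haddad 121,430.28; Okafor 188,891.55; Vance 53,969.01; Delacroix 256,352.82; Marchetti 175,399.30.
Capped: Haddad ($63,150); remaining pool $894,800 reallocated over remaining profit-interest units 62.
Redistributed shares: Chaudhri 173,187.10 → $173,200; Okafor 202,051.61 → $202,050; Vance 57,729.03 → $57,750; Delacroix 274,212.90 → $274,200; Marchetti 187,619.35 → $187,600.

Chaudhri: $173,200 | Haddad: $63,150 | Okafor: $202,050 | Vance: $57,750 | Delacroix: $274,200 | Marchetti: $187,600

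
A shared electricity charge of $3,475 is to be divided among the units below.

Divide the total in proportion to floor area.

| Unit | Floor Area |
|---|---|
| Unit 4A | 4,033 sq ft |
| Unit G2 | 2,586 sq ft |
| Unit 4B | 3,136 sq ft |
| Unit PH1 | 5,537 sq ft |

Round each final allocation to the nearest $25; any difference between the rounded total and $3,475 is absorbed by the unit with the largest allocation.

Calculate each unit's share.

Unit 4A: $925 | Unit G2: $600 | Unit 4B: $725 | Unit PH1: $1,225

Floor area total: 15,292.
Raw shares: Unit 4A 4,033/15,292 × $3,475 = 916.47; Unit G2 2,586/15,292 × $3,475 = 587.65; Unit 4B 3,136/15,292 × $3,475 = 712.63; Unit PH1 5,537/15,292 × $3,475 = 1,258.24.
At nearest $25: Unit 4A $925; Unit G2 $600; Unit 4B $725; Unit PH1 $1,250. Sum = $3,500.
Difference $3,475 − $3,500 = −$25 applied to largest allocation (Unit PH1): Unit PH1 becomes $1,225.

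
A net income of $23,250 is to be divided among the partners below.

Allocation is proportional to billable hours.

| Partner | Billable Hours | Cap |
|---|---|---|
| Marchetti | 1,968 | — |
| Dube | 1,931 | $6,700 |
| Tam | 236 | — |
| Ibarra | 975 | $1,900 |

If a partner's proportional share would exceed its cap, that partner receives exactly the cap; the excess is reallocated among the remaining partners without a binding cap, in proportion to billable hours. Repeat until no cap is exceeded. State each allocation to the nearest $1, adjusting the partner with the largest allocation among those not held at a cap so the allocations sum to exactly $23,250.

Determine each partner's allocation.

Billable hours total: 5,110.
Pro-rata shares before constraints: Marchetti 8,954.21; Dube 8,785.86; Tam 1,073.78; Ibarra 4,436.15.
Held at cap: Dube ($6,700), Ibarra ($1,900); remaining pool $14,650 reallocated over remaining billable hours 2,204.
Remaining shares: Marchetti 13,081.31 → $13,081; Tam 1,568.69 → $1,569.

Marchetti: $13,081; Dube: $6,700; Tam: $1,569; Ibarra: $1,900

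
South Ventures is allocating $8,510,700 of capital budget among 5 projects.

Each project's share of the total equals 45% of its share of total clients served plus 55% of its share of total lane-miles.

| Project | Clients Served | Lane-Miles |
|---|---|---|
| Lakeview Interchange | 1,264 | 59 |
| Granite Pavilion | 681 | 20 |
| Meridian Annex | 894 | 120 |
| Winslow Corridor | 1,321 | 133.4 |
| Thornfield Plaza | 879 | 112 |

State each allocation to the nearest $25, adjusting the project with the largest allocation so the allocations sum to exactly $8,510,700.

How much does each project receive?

Clients served total 5,039; lane-miles total 444.4.
Combined weights (45% clients served + 55% lane-miles): Lakeview Interchange 0.1859; Granite Pavilion 0.0856; Meridian Annex 0.2284; Winslow Corridor 0.2831; Thornfield Plaza 0.2171.
Proportional shares: Lakeview Interchange 1,582,133.53; Granite Pavilion 728,244.54; Meridian Annex 1,943,436.39; Winslow Corridor 2,409,114.02; Thornfield Plaza 1,847,771.52.
At nearest $25: Lakeview Interchange $1,582,125; Granite Pavilion $728,250; Meridian Annex $1,943,425; Winslow Corridor $2,409,125; Thornfield Plaza $1,847,775. Sum = $8,510,700.
Rounded total matches; no reconciliation needed.

Lakeview Interchange: $1,582,125 | Granite Pavilion: $728,250 | Meridian Annex: $1,943,425 | Winslow Corridor: $2,409,125 | Thornfield Plaza: $1,847,775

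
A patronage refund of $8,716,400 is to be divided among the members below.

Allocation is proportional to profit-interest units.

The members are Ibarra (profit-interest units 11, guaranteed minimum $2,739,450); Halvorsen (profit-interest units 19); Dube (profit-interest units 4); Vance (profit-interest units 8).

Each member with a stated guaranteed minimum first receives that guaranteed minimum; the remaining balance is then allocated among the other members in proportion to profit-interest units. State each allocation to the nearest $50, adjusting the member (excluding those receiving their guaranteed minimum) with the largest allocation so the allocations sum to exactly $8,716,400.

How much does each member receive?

Ibarra: $2,739,450; Halvorsen: $3,663,300; Dube: $771,200; Vance: $1,542,450

Minimums first: Ibarra $2,739,450. Remaining pool $5,976,950.
Remaining pool split over remaining profit-interest units 31: Halvorsen 3,663,291.94 → $3,663,300; Dube 771,219.35 → $771,200; Vance 1,542,438.71 → $1,542,450.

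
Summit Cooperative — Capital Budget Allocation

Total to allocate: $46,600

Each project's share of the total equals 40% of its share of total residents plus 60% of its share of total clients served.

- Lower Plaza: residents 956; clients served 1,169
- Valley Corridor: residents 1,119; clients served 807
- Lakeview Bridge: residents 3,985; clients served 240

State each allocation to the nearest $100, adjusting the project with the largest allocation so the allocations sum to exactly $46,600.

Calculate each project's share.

Residents total 6,060; clients served total 2,216.
Blended shares (40% residents + 60% clients served): Lower Plaza 0.3796; Valley Corridor 0.2924; Lakeview Bridge 0.3280.
Raw shares: Lower Plaza 17,690.22; Valley Corridor 13,624.12; Lakeview Bridge 15,285.65.
After rounding ($100): Lower Plaza $17,700; Valley Corridor $13,600; Lakeview Bridge $15,300. Sum = $46,600.
Rounded total matches; no reconciliation needed.

Lower Plaza: $17,700 · Valley Corridor: $13,600 · Lakeview Bridge: $15,300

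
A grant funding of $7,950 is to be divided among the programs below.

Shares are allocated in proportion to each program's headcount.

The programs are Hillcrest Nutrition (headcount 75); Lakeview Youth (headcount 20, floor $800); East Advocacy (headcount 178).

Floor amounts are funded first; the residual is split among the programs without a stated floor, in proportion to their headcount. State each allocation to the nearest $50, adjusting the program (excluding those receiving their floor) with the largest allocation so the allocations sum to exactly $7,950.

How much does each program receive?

Hillcrest Nutrition: $2,100 | Lakeview Youth: $800 | East Advocacy: $5,050

Fund the minimums — Lakeview Youth $800. Balance $7,150.
Balance split over remaining headcount 253: Hillcrest Nutrition 2,119.57 → $2,100; East Advocacy 5,030.43 → $5,050.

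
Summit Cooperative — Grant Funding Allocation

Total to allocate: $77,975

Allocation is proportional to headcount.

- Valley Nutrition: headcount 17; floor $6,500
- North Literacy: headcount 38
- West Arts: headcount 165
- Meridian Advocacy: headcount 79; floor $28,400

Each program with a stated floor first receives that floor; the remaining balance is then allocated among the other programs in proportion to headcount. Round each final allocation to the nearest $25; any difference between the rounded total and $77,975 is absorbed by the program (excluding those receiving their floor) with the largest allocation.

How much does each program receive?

Minimums first: Valley Nutrition $6,500; Meridian Advocacy $28,400. Balance $43,075.
Balance split over remaining headcount 203: North Literacy 8,063.30 → $8,075; West Arts 35,011.70 → $35,000.

Valley Nutrition: $6,500 | North Literacy: $8,075 | West Arts: $35,000 | Meridian Advocacy: $28,400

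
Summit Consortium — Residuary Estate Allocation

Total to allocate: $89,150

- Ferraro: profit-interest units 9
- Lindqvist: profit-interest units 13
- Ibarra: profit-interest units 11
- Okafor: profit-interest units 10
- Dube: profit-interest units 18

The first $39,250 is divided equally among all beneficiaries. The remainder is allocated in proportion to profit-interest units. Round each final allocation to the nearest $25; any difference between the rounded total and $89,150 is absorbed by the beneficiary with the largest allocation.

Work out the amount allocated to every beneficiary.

Equal tier: $39,250 ÷ 5 = $7,850 apiece.
Remainder $49,900 by profit-interest units (total 61): Ferraro 7,362.30 → $7,350; Lindqvist 10,634.43 → $10,625; Ibarra 8,998.36 → $9,000; Okafor 8,180.33 → $8,175; Dube 14,724.59 → $14,725.
Rounding difference +$25 on remainder applied to Dube.
Totals: Ferraro $7,850 + $7,350 = $15,200; Lindqvist $7,850 + $10,625 = $18,475; Ibarra $7,850 + $9,000 = $16,850; Okafor $7,850 + $8,175 = $16,025; Dube $7,850 + $14,750 = $22,600.

Ferraro: $15,200; Lindqvist: $18,475; Ibarra: $16,850; Okafor: $16,025; Dube: $22,600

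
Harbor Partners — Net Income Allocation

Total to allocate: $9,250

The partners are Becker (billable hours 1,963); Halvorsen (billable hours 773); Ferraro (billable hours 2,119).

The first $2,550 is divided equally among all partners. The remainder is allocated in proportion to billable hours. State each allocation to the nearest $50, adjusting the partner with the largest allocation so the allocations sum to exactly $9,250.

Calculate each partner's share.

First tranche $2,550 split equally: $850 each.
Remainder $6,700 by billable hours (total 4,855): Becker 2,708.98 → $2,700; Halvorsen 1,066.76 → $1,050; Ferraro 2,924.26 → $2,900.
Rounding difference +$50 on remainder applied to Ferraro.
Totals: Becker $850 + $2,700 = $3,550; Halvorsen $850 + $1,050 = $1,900; Ferraro $850 + $2,950 = $3,800.

Becker: $3,550 · Halvorsen: $1,900 · Ferraro: $3,800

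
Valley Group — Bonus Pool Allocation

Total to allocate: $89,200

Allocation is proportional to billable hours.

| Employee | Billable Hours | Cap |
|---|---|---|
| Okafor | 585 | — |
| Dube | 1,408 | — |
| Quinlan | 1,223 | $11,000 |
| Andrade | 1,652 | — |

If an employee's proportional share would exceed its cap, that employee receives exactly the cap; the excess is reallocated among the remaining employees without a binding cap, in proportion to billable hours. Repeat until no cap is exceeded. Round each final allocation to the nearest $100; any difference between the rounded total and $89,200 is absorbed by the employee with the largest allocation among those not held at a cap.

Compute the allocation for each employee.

Okafor: $12,600; Dube: $30,200; Quinlan: $11,000; Andrade: $35,400

Combined billable hours = 4,868.
Pro-rata shares before constraints: Okafor 10,719.39; Dube 25,799.84; Quinlan 22,409.94; Andrade 30,270.83.
Held at cap: Quinlan ($11,000); balance $78,200 reallocated over remaining billable hours 3,645.
Shares after redistribution: Okafor 12,550.62 → $12,600; Dube 30,207.30 → $30,200; Andrade 35,442.09 → $35,400.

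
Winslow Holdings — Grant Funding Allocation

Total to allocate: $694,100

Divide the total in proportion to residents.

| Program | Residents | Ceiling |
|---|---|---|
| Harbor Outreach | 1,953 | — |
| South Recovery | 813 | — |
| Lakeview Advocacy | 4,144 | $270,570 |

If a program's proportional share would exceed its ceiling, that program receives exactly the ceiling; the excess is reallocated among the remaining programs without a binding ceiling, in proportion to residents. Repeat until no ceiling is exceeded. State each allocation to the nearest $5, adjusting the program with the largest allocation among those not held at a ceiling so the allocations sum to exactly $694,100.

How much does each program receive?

Combined residents = 6,910.
Unconstrained shares: Harbor Outreach 196,176.16; South Recovery 81,664.73; Lakeview Advocacy 416,259.10.
Held at cap: Lakeview Advocacy ($270,570); remaining pool $423,530 reallocated over remaining residents 2,766.
Remaining shares: Harbor Outreach 299,043.42 → $299,045; South Recovery 124,486.58 → $124,485.

Harbor Outreach: $299,045; South Recovery: $124,485; Lakeview Advocacy: $270,570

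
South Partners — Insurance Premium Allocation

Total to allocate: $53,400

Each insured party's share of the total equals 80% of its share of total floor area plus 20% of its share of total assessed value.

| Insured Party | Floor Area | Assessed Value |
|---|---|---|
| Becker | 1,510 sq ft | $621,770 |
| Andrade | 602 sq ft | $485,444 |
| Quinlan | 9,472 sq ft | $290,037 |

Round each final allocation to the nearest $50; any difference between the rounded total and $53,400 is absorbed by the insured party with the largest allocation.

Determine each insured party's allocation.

Becker: $10,300 · Andrade: $5,950 · Quinlan: $37,150

Floor area total 11,584; assessed value total 1,397,251.
Composite weights (80% floor area + 20% assessed value): Becker 0.1933; Andrade 0.1111; Quinlan 0.6957.
Raw shares: Becker 10,321.20; Andrade 5,930.61; Quinlan 37,148.19.
Rounded to nearest $50: Becker $10,300; Andrade $5,950; Quinlan $37,150. Sum = $53,400.
Rounded total matches; no reconciliation needed.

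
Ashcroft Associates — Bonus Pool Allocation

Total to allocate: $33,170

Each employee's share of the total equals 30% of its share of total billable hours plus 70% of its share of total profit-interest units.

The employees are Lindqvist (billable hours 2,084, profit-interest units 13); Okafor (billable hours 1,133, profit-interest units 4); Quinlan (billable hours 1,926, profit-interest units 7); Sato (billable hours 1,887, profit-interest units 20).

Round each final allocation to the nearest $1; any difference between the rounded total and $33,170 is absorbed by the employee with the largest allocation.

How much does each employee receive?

Totals — billable hours 7,030, profit-interest units 44.
Composite weights (30% billable hours + 70% profit-interest units): Lindqvist 0.2958; Okafor 0.1120; Quinlan 0.1936; Sato 0.3987.
Proportional shares: Lindqvist 9,810.07; Okafor 3,714.59; Quinlan 6,420.19; Sato 13,225.15.
At nearest $1: Lindqvist $9,810; Okafor $3,715; Quinlan $6,420; Sato $13,225. Sum = $33,170.
No rounding difference to absorb.

Lindqvist: $9,810 · Okafor: $3,715 · Quinlan: $6,420 · Sato: $13,225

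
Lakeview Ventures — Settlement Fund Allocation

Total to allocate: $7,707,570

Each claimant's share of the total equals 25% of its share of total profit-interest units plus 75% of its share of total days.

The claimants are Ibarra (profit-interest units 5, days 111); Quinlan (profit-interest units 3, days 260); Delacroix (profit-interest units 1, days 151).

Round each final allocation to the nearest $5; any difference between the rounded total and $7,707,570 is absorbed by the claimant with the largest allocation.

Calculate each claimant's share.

Ibarra: $2,299,720 · Quinlan: $3,521,565 · Delacroix: $1,886,285

Totals — profit-interest units 9, days 522.
Blended shares (25% profit-interest units + 75% days): Ibarra 0.2984; Quinlan 0.4569; Delacroix 0.2447.
Pro-rata amounts: Ibarra 2,299,720.36; Quinlan 3,521,562.16; Delacroix 1,886,287.49.
After rounding ($5): Ibarra $2,299,720; Quinlan $3,521,560; Delacroix $1,886,285. Sum = $7,707,565.
Difference $7,707,570 − $7,707,565 = +$5 applied to largest allocation (Quinlan): Quinlan becomes $3,521,565.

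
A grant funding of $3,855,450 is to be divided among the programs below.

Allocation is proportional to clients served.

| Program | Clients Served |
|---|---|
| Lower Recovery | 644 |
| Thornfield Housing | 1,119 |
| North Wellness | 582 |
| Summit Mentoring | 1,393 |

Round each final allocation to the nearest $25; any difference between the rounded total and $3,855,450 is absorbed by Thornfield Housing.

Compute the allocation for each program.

Lower Recovery: $664,225 | Thornfield Housing: $1,154,175 | North Wellness: $600,275 | Summit Mentoring: $1,436,775

Total clients served = 3,738.
Pro-rata amounts: Lower Recovery 644/3,738 × $3,855,450 = 664,234.83; Thornfield Housing 1,119/3,738 × $3,855,450 = 1,154,159.59; North Wellness 582/3,738 × $3,855,450 = 600,286.76; Summit Mentoring 1,393/3,738 × $3,855,450 = 1,436,768.82.
Rounded to nearest $25: Lower Recovery $664,225; Thornfield Housing $1,154,150; North Wellness $600,275; Summit Mentoring $1,436,775. Sum = $3,855,425.
Difference $3,855,450 − $3,855,425 = +$25 applied to Thornfield Housing: Thornfield Housing becomes $1,154,175.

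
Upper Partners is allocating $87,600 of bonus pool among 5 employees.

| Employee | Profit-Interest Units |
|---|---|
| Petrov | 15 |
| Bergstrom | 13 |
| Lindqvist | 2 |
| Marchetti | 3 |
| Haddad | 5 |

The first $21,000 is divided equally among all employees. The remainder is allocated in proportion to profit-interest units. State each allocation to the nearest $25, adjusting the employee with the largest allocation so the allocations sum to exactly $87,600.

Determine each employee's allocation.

Petrov: $30,500; Bergstrom: $26,975; Lindqvist: $7,700; Marchetti: $9,450; Haddad: $12,975

Equal tier: $21,000 ÷ 5 = $4,200 apiece.
Remainder $66,600 by profit-interest units (total 38): Petrov 26,289.47 → $26,300; Bergstrom 22,784.21 → $22,775; Lindqvist 3,505.26 → $3,500; Marchetti 5,257.89 → $5,250; Haddad 8,763.16 → $8,775.
Totals: Petrov $4,200 + $26,300 = $30,500; Bergstrom $4,200 + $22,775 = $26,975; Lindqvist $4,200 + $3,500 = $7,700; Marchetti $4,200 + $5,250 = $9,450; Haddad $4,200 + $8,775 = $12,975.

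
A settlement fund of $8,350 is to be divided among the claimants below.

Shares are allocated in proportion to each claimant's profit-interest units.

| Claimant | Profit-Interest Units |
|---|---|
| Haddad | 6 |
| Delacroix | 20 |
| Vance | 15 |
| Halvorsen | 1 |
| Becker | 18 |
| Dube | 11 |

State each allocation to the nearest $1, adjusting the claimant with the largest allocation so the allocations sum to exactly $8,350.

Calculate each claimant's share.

Combined profit-interest units = 71.
Unrounded shares: Haddad 6/71 × $8,350 = 705.63; Delacroix 20/71 × $8,350 = 2,352.11; Vance 15/71 × $8,350 = 1,764.08; Halvorsen 1/71 × $8,350 = 117.61; Becker 18/71 × $8,350 = 2,116.90; Dube 11/71 × $8,350 = 1,293.66.
Rounded to nearest $1: Haddad $706; Delacroix $2,352; Vance $1,764; Halvorsen $118; Becker $2,117; Dube $1,294. Sum = $8,351.
Difference $8,350 − $8,351 = −$1 applied to largest allocation (Delacroix): Delacroix becomes $2,351.

Haddad: $706 · Delacroix: $2,351 · Vance: $1,764 · Halvorsen: $118 · Becker: $2,117 · Dube: $1,294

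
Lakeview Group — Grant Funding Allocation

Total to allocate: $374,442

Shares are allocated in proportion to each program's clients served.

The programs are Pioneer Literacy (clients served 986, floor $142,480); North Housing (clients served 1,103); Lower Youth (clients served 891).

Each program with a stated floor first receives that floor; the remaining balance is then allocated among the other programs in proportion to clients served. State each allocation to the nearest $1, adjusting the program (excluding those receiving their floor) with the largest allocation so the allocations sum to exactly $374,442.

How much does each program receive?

Pioneer Literacy: $142,480 · North Housing: $128,312 · Lower Youth: $103,650

Fund the minimums — Pioneer Literacy $142,480. Balance $231,962.
Balance split over remaining clients served 1,994: North Housing 128,311.98 → $128,312; Lower Youth 103,650.02 → $103,650.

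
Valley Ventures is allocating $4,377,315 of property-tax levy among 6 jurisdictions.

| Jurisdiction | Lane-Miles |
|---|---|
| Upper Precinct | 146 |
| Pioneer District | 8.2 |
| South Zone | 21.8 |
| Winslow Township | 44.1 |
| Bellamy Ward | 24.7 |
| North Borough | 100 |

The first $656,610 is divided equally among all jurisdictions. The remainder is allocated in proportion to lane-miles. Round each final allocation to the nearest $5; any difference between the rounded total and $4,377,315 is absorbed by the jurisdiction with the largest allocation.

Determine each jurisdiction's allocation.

Upper Precinct: $1,684,910 · Pioneer District: $197,920 · South Zone: $344,675 · Winslow Township: $585,315 · Bellamy Ward: $375,970 · North Borough: $1,188,525

Equal tier: $656,610 ÷ 6 = $109,435 apiece.
Remainder $3,720,705 by lane-miles (total 344.8): Upper Precinct 1,575,472.53 → $1,575,475; Pioneer District 88,485.44 → $88,485; South Zone 235,241.79 → $235,240; Winslow Township 475,879.03 → $475,880; Bellamy Ward 266,535.42 → $266,535; North Borough 1,079,090.78 → $1,079,090.
Totals: Upper Precinct $109,435 + $1,575,475 = $1,684,910; Pioneer District $109,435 + $88,485 = $197,920; South Zone $109,435 + $235,240 = $344,675; Winslow Township $109,435 + $475,880 = $585,315; Bellamy Ward $109,435 + $266,535 = $375,970; North Borough $109,435 + $1,079,090 = $1,188,525.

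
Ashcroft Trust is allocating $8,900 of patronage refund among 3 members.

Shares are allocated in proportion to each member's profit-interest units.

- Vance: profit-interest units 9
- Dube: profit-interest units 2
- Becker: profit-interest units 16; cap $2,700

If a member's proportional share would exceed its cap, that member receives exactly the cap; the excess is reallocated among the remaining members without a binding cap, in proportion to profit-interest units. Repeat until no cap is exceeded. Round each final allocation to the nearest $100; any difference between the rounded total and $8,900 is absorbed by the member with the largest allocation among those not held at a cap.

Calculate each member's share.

Vance: $5,100; Dube: $1,100; Becker: $2,700

Total profit-interest units = 27.
Pro-rata shares before constraints: Vance 2,966.67; Dube 659.26; Becker 5,274.07.
Held at cap: Becker ($2,700); residual $6,200 reallocated over remaining profit-interest units 11.
Shares after redistribution: Vance 5,072.73 → $5,100; Dube 1,127.27 → $1,100.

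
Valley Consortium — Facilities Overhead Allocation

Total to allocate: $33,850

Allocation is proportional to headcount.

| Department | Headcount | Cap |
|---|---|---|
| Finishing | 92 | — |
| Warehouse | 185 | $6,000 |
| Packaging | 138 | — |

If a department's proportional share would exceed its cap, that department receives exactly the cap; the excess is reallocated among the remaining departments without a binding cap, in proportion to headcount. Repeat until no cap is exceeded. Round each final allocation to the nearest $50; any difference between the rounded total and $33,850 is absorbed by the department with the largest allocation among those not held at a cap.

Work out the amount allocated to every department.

Finishing: $11,150 | Warehouse: $6,000 | Packaging: $16,700

Headcount total: 415.
Pro-rata shares before constraints: Finishing 7,504.10; Warehouse 15,089.76; Packaging 11,256.14.
Capped: Warehouse ($6,000); balance $27,850 reallocated over remaining headcount 230.
Remaining shares: Finishing 11,140.00 → $11,150; Packaging 16,710.00 → $16,700.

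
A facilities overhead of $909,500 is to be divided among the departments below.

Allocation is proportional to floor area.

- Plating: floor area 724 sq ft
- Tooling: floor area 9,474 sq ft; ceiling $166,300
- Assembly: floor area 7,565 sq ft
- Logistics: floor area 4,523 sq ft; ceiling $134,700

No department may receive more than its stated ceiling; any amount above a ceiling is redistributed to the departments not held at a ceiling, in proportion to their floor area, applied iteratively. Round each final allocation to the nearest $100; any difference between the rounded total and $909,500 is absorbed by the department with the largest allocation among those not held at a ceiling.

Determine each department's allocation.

Total floor area = 22,286.
Unconstrained shares: Plating 29,546.71; Tooling 386,637.49; Assembly 308,730.48; Logistics 184,585.32.
Cap binds for Tooling ($166,300), Logistics ($134,700); balance $608,500 reallocated over remaining floor area 8,289.
Shares after redistribution: Plating 53,149.23 → $53,100; Assembly 555,350.77 → $555,400.

Plating: $53,100; Tooling: $166,300; Assembly: $555,400; Logistics: $134,700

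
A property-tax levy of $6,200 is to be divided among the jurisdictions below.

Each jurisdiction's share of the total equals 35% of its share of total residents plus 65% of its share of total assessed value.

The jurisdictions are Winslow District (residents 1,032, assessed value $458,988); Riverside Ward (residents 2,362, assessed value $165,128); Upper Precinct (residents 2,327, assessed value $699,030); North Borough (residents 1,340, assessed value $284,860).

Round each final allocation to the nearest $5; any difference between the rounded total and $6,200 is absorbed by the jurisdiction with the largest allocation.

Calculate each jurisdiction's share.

Winslow District: $1,465; Riverside Ward: $1,140; Upper Precinct: $2,470; North Borough: $1,125

Residents total 7,061; assessed value total 1,608,006.
Combined weights (35% residents + 65% assessed value): Winslow District 0.2367; Riverside Ward 0.1838; Upper Precinct 0.3979; North Borough 0.1816.
Raw shares: Winslow District 1,467.48; Riverside Ward 1,139.74; Upper Precinct 2,467.05; North Borough 1,125.73.
At nearest $5: Winslow District $1,465; Riverside Ward $1,140; Upper Precinct $2,465; North Borough $1,125. Sum = $6,195.
Difference $6,200 − $6,195 = +$5 applied to largest allocation (Upper Precinct): Upper Precinct becomes $2,470.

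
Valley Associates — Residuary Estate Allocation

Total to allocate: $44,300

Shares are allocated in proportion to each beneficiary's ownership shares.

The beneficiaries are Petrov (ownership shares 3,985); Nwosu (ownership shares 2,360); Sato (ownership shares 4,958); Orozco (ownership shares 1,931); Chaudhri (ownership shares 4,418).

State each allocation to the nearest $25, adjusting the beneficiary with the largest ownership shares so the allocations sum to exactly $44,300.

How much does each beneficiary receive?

Sum of ownership shares: 17,652.
Unrounded shares: Petrov 3,985/17,652 × $44,300 = 10,000.88; Nwosu 2,360/17,652 × $44,300 = 5,922.73; Sato 4,958/17,652 × $44,300 = 12,442.75; Orozco 1,931/17,652 × $44,300 = 4,846.10; Chaudhri 4,418/17,652 × $44,300 = 11,087.55.
At nearest $25: Petrov $10,000; Nwosu $5,925; Sato $12,450; Orozco $4,850; Chaudhri $11,100. Sum = $44,325.
Difference $44,300 − $44,325 = −$25 applied to largest ownership shares (Sato): Sato becomes $12,425.

Petrov: $10,000 | Nwosu: $5,925 | Sato: $12,425 | Orozco: $4,850 | Chaudhri: $11,100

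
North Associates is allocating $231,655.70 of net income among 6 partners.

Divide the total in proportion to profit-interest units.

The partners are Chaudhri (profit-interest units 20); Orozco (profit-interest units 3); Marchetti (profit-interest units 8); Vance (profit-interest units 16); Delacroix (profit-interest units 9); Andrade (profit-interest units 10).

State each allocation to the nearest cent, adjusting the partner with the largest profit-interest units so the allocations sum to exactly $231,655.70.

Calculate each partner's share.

Chaudhri: $70,198.70; Orozco: $10,529.80; Marchetti: $28,079.48; Vance: $56,158.96; Delacroix: $31,589.41; Andrade: $35,099.35

Profit-interest units total: 20 + 3 + 8 + 16 + 9 + 10 = 66.
Raw shares: Chaudhri 70,198.6970; Orozco 10,529.8045; Marchetti 28,079.4788; Vance 56,158.9576; Delacroix 31,589.4136; Andrade 35,099.3485.
Rounded to nearest cent: Chaudhri $70,198.70; Orozco $10,529.80; Marchetti $28,079.48; Vance $56,158.96; Delacroix $31,589.41; Andrade $35,099.35. Sum = $231,655.70.
Rounded total matches; no reconciliation needed.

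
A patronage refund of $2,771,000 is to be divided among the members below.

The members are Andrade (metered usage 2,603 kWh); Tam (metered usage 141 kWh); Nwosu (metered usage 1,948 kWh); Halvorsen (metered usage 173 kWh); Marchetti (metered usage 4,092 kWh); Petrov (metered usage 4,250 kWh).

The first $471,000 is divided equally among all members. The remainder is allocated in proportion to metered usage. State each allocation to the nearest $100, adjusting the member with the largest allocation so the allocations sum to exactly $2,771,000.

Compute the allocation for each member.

$471,000 shared equally gives $78,500 per member.
Remainder $2,300,000 by metered usage (total 13,207): Andrade 453,312.64 → $453,300; Tam 24,555.16 → $24,600; Nwosu 339,244.34 → $339,200; Halvorsen 30,127.96 → $30,100; Marchetti 712,622.09 → $712,600; Petrov 740,137.81 → $740,100.
Rounding difference +$100 on remainder applied to Petrov.
Totals: Andrade $78,500 + $453,300 = $531,800; Tam $78,500 + $24,600 = $103,100; Nwosu $78,500 + $339,200 = $417,700; Halvorsen $78,500 + $30,100 = $108,600; Marchetti $78,500 + $712,600 = $791,100; Petrov $78,500 + $740,200 = $818,700.

Andrade: $531,800 · Tam: $103,100 · Nwosu: $417,700 · Halvorsen: $108,600 · Marchetti: $791,100 · Petrov: $818,700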